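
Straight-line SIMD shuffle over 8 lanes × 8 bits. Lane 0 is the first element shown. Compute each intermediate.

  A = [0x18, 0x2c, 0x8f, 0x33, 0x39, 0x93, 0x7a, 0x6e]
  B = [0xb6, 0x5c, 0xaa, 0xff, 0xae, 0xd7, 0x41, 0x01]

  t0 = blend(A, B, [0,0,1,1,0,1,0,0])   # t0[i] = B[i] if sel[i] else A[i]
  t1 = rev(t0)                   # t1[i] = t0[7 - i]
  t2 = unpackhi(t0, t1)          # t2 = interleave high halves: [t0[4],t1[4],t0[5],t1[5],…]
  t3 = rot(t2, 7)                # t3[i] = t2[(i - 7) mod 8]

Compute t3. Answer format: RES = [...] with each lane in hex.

RES = [0xff, 0xd7, 0xaa, 0x7a, 0x2c, 0x6e, 0x18, 0x39]

t0 = [0x18, 0x2c, 0xaa, 0xff, 0x39, 0xd7, 0x7a, 0x6e]
t1 = [0x6e, 0x7a, 0xd7, 0x39, 0xff, 0xaa, 0x2c, 0x18]
t2 = [0x39, 0xff, 0xd7, 0xaa, 0x7a, 0x2c, 0x6e, 0x18]
t3 = [0xff, 0xd7, 0xaa, 0x7a, 0x2c, 0x6e, 0x18, 0x39]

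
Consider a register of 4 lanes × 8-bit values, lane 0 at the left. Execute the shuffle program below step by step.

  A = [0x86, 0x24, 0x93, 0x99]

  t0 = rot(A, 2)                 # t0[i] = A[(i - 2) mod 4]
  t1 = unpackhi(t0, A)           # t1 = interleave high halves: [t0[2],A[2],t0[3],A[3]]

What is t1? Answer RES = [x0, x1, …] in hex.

→ t0 |93|99|86|24|
→ t1 |86|93|24|99|

RES = [0x86, 0x93, 0x24, 0x99]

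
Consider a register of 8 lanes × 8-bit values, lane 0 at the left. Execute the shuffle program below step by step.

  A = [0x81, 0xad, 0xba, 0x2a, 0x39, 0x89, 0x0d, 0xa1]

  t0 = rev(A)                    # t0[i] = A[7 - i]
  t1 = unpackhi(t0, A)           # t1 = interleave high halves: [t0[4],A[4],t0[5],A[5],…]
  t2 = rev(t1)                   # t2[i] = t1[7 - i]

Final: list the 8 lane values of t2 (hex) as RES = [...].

RES = [ 0xa1  0x81  0x0d  0xad  0x89  0xba  0x39  0x2a ]

t0 = [0xa1, 0x0d, 0x89, 0x39, 0x2a, 0xba, 0xad, 0x81]
t1 = [0x2a, 0x39, 0xba, 0x89, 0xad, 0x0d, 0x81, 0xa1]
t2 = [0xa1, 0x81, 0x0d, 0xad, 0x89, 0xba, 0x39, 0x2a]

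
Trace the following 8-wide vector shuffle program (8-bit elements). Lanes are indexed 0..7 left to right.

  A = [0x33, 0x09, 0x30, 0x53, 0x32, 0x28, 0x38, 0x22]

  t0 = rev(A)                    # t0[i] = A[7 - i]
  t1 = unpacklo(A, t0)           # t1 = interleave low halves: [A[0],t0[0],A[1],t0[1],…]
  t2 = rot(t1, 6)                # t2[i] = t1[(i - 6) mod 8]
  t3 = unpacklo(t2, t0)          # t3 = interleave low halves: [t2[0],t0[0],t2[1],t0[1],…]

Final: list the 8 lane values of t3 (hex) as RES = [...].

  t0: 22 38 28 32 53 30 09 33
  t1: 33 22 09 38 30 28 53 32
  t2: 09 38 30 28 53 32 33 22
  t3: 09 22 38 38 30 28 28 32

RES = [0x09, 0x22, 0x38, 0x38, 0x30, 0x28, 0x28, 0x32]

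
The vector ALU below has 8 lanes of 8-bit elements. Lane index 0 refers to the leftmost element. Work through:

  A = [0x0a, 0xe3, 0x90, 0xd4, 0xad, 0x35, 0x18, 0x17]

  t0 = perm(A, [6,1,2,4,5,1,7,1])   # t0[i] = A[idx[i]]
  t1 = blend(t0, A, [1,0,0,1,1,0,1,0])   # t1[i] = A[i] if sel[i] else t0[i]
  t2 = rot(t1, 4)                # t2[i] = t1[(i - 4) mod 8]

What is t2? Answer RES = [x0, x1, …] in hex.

RES = [0xad, 0xe3, 0x18, 0xe3, 0x0a, 0xe3, 0x90, 0xd4]

  t0: 18 e3 90 ad 35 e3 17 e3
  t1: 0a e3 90 d4 ad e3 18 e3
  t2: ad e3 18 e3 0a e3 90 d4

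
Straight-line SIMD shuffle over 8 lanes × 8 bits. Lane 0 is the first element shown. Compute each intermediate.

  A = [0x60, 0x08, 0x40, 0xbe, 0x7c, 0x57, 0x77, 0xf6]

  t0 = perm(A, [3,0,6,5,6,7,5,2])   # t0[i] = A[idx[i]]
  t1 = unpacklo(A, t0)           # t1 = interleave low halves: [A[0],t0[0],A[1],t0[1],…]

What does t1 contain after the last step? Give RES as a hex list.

t0 = [0xbe, 0x60, 0x77, 0x57, 0x77, 0xf6, 0x57, 0x40]
t1 = [0x60, 0xbe, 0x08, 0x60, 0x40, 0x77, 0xbe, 0x57]

RES = [0x60, 0xbe, 0x08, 0x60, 0x40, 0x77, 0xbe, 0x57]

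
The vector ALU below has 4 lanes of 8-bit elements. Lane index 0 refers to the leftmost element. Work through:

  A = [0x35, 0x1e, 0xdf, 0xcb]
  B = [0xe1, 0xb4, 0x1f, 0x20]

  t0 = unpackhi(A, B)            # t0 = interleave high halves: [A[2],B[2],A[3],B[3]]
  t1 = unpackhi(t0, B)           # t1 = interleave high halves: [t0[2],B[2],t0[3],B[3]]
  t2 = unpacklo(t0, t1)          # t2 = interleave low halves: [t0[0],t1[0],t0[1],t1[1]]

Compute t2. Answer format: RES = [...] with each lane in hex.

RES = [ 0xdf  0xcb  0x1f  0x1f ]

→ t0 |df|1f|cb|20|
→ t1 |cb|1f|20|20|
→ t2 |df|cb|1f|1f|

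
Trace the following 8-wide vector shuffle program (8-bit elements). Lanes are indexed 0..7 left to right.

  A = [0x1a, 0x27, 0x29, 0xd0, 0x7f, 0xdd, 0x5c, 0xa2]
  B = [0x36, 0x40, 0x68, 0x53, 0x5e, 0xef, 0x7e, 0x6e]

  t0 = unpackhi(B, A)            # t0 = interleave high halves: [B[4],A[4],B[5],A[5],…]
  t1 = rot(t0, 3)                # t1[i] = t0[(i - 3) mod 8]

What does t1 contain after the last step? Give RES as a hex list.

RES = [ 0x5c  0x6e  0xa2  0x5e  0x7f  0xef  0xdd  0x7e ]

  t0: 5e 7f ef dd 7e 5c 6e a2
  t1: 5c 6e a2 5e 7f ef dd 7e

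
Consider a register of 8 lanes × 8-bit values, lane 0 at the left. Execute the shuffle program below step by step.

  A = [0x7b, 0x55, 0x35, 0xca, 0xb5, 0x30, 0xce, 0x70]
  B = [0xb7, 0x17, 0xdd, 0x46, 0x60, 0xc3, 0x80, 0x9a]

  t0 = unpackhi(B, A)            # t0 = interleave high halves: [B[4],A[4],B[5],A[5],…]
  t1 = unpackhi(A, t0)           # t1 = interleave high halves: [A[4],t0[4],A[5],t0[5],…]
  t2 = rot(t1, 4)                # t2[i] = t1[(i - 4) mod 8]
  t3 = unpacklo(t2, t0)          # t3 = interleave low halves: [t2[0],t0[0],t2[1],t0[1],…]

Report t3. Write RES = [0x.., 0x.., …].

  t0: 60 b5 c3 30 80 ce 9a 70
  t1: b5 80 30 ce ce 9a 70 70
  t2: ce 9a 70 70 b5 80 30 ce
  t3: ce 60 9a b5 70 c3 70 30

RES = [0xce, 0x60, 0x9a, 0xb5, 0x70, 0xc3, 0x70, 0x30]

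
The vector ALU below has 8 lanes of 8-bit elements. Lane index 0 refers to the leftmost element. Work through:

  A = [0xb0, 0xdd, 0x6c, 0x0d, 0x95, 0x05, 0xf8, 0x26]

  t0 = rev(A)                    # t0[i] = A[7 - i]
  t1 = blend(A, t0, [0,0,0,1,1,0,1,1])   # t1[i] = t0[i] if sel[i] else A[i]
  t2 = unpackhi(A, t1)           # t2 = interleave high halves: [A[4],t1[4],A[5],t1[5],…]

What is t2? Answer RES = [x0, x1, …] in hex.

t0 = [0x26, 0xf8, 0x05, 0x95, 0x0d, 0x6c, 0xdd, 0xb0]
t1 = [0xb0, 0xdd, 0x6c, 0x95, 0x0d, 0x05, 0xdd, 0xb0]
t2 = [0x95, 0x0d, 0x05, 0x05, 0xf8, 0xdd, 0x26, 0xb0]

RES = [0x95, 0x0d, 0x05, 0x05, 0xf8, 0xdd, 0x26, 0xb0]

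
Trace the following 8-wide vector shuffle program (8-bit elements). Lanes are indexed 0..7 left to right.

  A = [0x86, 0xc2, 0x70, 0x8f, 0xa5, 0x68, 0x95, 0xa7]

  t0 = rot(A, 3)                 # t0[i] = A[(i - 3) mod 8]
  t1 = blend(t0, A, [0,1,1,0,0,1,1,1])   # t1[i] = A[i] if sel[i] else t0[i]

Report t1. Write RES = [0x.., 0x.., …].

RES = [0x68, 0xc2, 0x70, 0x86, 0xc2, 0x68, 0x95, 0xa7]

t0 = [0x68, 0x95, 0xa7, 0x86, 0xc2, 0x70, 0x8f, 0xa5]
t1 = [0x68, 0xc2, 0x70, 0x86, 0xc2, 0x68, 0x95, 0xa7]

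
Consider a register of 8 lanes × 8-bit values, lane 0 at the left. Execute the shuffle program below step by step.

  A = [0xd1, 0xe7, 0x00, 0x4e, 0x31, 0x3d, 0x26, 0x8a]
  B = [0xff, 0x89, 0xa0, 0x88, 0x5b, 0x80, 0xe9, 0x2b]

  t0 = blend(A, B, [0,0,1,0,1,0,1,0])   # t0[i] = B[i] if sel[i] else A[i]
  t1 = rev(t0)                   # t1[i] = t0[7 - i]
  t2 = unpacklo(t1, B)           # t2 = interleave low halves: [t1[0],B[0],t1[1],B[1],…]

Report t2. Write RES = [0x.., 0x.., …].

→ t0 |d1|e7|a0|4e|5b|3d|e9|8a|
→ t1 |8a|e9|3d|5b|4e|a0|e7|d1|
→ t2 |8a|ff|e9|89|3d|a0|5b|88|

RES = [ 0x8a  0xff  0xe9  0x89  0x3d  0xa0  0x5b  0x88 ]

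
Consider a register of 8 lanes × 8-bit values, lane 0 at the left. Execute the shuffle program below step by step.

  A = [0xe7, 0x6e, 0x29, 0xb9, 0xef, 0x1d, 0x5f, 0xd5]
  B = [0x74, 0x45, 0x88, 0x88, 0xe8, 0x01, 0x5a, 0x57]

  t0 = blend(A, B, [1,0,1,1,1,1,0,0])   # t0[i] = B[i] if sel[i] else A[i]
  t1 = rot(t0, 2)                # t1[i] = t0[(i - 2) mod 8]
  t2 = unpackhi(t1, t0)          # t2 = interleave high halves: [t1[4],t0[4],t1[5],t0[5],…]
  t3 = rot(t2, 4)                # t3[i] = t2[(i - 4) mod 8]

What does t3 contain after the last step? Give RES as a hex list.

→ t0 |74|6e|88|88|e8|01|5f|d5|
→ t1 |5f|d5|74|6e|88|88|e8|01|
→ t2 |88|e8|88|01|e8|5f|01|d5|
→ t3 |e8|5f|01|d5|88|e8|88|01|

RES = [0xe8, 0x5f, 0x01, 0xd5, 0x88, 0xe8, 0x88, 0x01]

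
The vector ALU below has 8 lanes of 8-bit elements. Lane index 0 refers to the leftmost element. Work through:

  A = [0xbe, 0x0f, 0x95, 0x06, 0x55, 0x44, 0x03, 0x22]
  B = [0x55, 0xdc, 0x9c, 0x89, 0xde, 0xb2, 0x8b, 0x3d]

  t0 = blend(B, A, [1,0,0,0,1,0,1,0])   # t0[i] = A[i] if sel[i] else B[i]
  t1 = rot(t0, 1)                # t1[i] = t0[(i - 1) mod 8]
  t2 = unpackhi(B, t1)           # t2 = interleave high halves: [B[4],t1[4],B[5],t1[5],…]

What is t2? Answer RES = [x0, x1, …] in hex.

t0 = [0xbe, 0xdc, 0x9c, 0x89, 0x55, 0xb2, 0x03, 0x3d]
t1 = [0x3d, 0xbe, 0xdc, 0x9c, 0x89, 0x55, 0xb2, 0x03]
t2 = [0xde, 0x89, 0xb2, 0x55, 0x8b, 0xb2, 0x3d, 0x03]

RES = [ 0xde  0x89  0xb2  0x55  0x8b  0xb2  0x3d  0x03 ]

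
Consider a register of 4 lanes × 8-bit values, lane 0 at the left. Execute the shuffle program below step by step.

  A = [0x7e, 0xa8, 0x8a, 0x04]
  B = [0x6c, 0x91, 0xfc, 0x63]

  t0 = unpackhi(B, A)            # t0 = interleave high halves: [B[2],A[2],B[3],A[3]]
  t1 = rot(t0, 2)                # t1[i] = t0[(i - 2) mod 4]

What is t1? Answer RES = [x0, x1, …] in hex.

t0 = [0xfc, 0x8a, 0x63, 0x04]
t1 = [0x63, 0x04, 0xfc, 0x8a]

RES = [0x63, 0x04, 0xfc, 0x8a]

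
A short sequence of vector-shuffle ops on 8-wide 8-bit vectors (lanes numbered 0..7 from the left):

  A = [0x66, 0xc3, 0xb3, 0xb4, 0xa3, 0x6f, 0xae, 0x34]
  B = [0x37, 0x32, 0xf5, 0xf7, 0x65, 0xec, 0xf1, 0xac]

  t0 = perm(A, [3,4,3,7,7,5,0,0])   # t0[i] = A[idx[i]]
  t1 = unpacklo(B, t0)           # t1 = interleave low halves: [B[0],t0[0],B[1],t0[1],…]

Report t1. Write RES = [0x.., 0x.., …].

t0 = [0xb4, 0xa3, 0xb4, 0x34, 0x34, 0x6f, 0x66, 0x66]
t1 = [0x37, 0xb4, 0x32, 0xa3, 0xf5, 0xb4, 0xf7, 0x34]

RES = [ 0x37  0xb4  0x32  0xa3  0xf5  0xb4  0xf7  0x34 ]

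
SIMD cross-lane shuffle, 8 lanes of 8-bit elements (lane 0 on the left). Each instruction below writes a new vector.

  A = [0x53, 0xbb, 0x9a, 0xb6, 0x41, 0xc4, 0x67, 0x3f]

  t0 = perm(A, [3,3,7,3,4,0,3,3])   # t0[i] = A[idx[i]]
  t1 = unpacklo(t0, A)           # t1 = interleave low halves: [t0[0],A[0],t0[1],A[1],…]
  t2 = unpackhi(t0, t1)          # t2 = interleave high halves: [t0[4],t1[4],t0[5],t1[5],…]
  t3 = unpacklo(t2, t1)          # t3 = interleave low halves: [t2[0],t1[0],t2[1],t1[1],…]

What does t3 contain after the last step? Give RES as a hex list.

RES = [0x41, 0xb6, 0x3f, 0x53, 0x53, 0xb6, 0x9a, 0xbb]

t0 = [0xb6, 0xb6, 0x3f, 0xb6, 0x41, 0x53, 0xb6, 0xb6]
t1 = [0xb6, 0x53, 0xb6, 0xbb, 0x3f, 0x9a, 0xb6, 0xb6]
t2 = [0x41, 0x3f, 0x53, 0x9a, 0xb6, 0xb6, 0xb6, 0xb6]
t3 = [0x41, 0xb6, 0x3f, 0x53, 0x53, 0xb6, 0x9a, 0xbb]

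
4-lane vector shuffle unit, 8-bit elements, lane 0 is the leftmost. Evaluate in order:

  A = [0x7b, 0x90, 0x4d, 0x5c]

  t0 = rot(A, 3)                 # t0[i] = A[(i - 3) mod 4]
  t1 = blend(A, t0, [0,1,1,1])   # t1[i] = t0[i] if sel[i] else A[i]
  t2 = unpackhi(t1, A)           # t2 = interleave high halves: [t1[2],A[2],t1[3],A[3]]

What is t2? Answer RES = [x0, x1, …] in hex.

t0 = [0x90, 0x4d, 0x5c, 0x7b]
t1 = [0x7b, 0x4d, 0x5c, 0x7b]
t2 = [0x5c, 0x4d, 0x7b, 0x5c]

RES = [ 0x5c  0x4d  0x7b  0x5c ]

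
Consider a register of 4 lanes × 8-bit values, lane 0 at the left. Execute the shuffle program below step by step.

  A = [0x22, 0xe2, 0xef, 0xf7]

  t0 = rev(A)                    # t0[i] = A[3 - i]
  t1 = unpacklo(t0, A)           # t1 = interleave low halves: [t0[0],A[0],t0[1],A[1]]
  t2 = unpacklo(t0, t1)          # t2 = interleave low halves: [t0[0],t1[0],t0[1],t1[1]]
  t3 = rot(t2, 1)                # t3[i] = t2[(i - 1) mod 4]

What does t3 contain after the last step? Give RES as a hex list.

RES = [0x22, 0xf7, 0xf7, 0xef]

t0 = [0xf7, 0xef, 0xe2, 0x22]
t1 = [0xf7, 0x22, 0xef, 0xe2]
t2 = [0xf7, 0xf7, 0xef, 0x22]
t3 = [0x22, 0xf7, 0xf7, 0xef]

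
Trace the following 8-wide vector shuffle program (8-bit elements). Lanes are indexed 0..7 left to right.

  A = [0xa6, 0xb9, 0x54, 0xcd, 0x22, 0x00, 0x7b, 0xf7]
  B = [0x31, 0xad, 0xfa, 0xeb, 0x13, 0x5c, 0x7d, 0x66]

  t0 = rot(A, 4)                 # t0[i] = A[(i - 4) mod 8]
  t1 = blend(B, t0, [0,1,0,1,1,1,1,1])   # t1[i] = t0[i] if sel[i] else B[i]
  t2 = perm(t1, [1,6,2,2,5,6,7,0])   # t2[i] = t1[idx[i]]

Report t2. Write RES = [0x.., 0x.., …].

RES = [0x00, 0x54, 0xfa, 0xfa, 0xb9, 0x54, 0xcd, 0x31]

  t0: 22 00 7b f7 a6 b9 54 cd
  t1: 31 00 fa f7 a6 b9 54 cd
  t2: 00 54 fa fa b9 54 cd 31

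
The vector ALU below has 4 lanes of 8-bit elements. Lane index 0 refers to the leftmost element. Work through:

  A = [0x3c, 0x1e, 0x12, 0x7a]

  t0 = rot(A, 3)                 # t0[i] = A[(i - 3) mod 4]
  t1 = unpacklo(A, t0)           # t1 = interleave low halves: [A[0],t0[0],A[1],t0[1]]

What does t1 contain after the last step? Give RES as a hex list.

→ t0 |1e|12|7a|3c|
→ t1 |3c|1e|1e|12|

RES = [ 0x3c  0x1e  0x1e  0x12 ]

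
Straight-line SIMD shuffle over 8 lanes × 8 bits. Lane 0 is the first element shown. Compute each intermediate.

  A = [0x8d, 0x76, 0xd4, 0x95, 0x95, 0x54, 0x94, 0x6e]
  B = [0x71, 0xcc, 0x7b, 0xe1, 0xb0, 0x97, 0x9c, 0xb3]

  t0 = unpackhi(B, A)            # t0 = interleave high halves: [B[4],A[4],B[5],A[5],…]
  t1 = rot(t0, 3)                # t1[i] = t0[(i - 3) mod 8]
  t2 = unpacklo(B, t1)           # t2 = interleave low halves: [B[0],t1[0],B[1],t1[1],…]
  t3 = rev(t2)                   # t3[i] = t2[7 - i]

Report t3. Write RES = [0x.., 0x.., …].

RES = [0xb0, 0xe1, 0x6e, 0x7b, 0xb3, 0xcc, 0x94, 0x71]

t0 = [0xb0, 0x95, 0x97, 0x54, 0x9c, 0x94, 0xb3, 0x6e]
t1 = [0x94, 0xb3, 0x6e, 0xb0, 0x95, 0x97, 0x54, 0x9c]
t2 = [0x71, 0x94, 0xcc, 0xb3, 0x7b, 0x6e, 0xe1, 0xb0]
t3 = [0xb0, 0xe1, 0x6e, 0x7b, 0xb3, 0xcc, 0x94, 0x71]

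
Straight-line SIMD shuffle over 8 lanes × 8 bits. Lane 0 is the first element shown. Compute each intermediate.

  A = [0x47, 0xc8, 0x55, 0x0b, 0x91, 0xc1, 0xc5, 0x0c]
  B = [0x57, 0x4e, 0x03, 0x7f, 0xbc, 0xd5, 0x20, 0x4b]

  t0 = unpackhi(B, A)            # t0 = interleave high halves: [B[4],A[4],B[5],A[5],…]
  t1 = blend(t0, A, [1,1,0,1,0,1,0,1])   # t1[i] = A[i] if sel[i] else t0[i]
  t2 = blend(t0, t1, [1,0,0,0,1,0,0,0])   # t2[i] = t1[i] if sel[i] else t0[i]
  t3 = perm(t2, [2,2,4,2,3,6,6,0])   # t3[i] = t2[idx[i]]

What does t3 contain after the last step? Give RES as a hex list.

RES = [0xd5, 0xd5, 0x20, 0xd5, 0xc1, 0x4b, 0x4b, 0x47]

→ t0 |bc|91|d5|c1|20|c5|4b|0c|
→ t1 |47|c8|d5|0b|20|c1|4b|0c|
→ t2 |47|91|d5|c1|20|c5|4b|0c|
→ t3 |d5|d5|20|d5|c1|4b|4b|47|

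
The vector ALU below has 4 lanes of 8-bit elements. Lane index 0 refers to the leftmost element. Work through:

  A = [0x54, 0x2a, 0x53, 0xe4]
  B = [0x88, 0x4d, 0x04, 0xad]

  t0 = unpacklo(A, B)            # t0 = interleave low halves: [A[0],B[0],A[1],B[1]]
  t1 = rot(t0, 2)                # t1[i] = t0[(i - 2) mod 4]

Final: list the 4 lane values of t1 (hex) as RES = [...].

t0 = [0x54, 0x88, 0x2a, 0x4d]
t1 = [0x2a, 0x4d, 0x54, 0x88]

RES = [0x2a, 0x4d, 0x54, 0x88]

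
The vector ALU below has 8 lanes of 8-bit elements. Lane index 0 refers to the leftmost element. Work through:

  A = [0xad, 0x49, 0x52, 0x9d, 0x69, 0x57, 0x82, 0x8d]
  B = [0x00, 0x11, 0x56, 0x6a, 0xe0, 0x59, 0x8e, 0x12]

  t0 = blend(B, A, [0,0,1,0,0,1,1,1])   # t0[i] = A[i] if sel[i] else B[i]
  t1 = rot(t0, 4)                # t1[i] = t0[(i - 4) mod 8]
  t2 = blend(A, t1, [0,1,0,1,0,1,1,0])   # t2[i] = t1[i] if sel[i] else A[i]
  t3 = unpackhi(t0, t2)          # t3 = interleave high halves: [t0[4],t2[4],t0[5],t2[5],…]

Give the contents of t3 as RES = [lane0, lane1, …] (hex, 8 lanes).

t0 = [0x00, 0x11, 0x52, 0x6a, 0xe0, 0x57, 0x82, 0x8d]
t1 = [0xe0, 0x57, 0x82, 0x8d, 0x00, 0x11, 0x52, 0x6a]
t2 = [0xad, 0x57, 0x52, 0x8d, 0x69, 0x11, 0x52, 0x8d]
t3 = [0xe0, 0x69, 0x57, 0x11, 0x82, 0x52, 0x8d, 0x8d]

RES = [0xe0, 0x69, 0x57, 0x11, 0x82, 0x52, 0x8d, 0x8d]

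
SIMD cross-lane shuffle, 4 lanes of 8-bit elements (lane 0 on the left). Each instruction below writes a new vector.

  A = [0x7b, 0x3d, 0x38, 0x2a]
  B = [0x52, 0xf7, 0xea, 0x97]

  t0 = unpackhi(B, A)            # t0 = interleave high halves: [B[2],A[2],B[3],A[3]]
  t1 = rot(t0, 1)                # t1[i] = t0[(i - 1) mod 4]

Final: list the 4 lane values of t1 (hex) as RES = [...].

RES = [0x2a, 0xea, 0x38, 0x97]

  t0: ea 38 97 2a
  t1: 2a ea 38 97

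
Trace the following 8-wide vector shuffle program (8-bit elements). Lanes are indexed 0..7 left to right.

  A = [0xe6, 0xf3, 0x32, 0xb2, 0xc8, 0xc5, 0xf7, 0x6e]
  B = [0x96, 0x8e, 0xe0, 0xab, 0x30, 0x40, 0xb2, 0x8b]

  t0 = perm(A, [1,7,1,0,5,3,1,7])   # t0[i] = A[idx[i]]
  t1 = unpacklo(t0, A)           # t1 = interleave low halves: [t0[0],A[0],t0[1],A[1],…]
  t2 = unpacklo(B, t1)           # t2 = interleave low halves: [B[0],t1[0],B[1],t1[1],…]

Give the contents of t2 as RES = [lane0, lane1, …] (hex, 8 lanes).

t0 = [0xf3, 0x6e, 0xf3, 0xe6, 0xc5, 0xb2, 0xf3, 0x6e]
t1 = [0xf3, 0xe6, 0x6e, 0xf3, 0xf3, 0x32, 0xe6, 0xb2]
t2 = [0x96, 0xf3, 0x8e, 0xe6, 0xe0, 0x6e, 0xab, 0xf3]

RES = [ 0x96  0xf3  0x8e  0xe6  0xe0  0x6e  0xab  0xf3 ]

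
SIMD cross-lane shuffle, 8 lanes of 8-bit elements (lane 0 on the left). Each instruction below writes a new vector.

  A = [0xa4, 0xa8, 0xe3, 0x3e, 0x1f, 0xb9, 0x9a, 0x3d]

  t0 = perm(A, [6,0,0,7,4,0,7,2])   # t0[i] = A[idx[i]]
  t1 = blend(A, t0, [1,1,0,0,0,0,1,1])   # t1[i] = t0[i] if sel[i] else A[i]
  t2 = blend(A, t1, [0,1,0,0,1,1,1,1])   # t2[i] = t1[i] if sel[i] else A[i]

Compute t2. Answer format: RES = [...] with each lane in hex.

RES = [0xa4, 0xa4, 0xe3, 0x3e, 0x1f, 0xb9, 0x3d, 0xe3]

→ t0 |9a|a4|a4|3d|1f|a4|3d|e3|
→ t1 |9a|a4|e3|3e|1f|b9|3d|e3|
→ t2 |a4|a4|e3|3e|1f|b9|3d|e3|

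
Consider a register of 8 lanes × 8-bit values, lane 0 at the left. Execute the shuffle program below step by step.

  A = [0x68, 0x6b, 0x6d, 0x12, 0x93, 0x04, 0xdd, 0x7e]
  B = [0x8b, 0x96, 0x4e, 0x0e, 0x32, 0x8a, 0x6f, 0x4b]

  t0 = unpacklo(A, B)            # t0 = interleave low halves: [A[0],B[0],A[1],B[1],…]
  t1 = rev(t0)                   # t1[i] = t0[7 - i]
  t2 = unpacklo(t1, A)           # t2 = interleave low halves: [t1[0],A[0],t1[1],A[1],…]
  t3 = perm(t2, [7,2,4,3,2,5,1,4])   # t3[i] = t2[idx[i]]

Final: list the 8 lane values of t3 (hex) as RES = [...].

RES = [0x12, 0x12, 0x4e, 0x6b, 0x12, 0x6d, 0x68, 0x4e]

t0 = [0x68, 0x8b, 0x6b, 0x96, 0x6d, 0x4e, 0x12, 0x0e]
t1 = [0x0e, 0x12, 0x4e, 0x6d, 0x96, 0x6b, 0x8b, 0x68]
t2 = [0x0e, 0x68, 0x12, 0x6b, 0x4e, 0x6d, 0x6d, 0x12]
t3 = [0x12, 0x12, 0x4e, 0x6b, 0x12, 0x6d, 0x68, 0x4e]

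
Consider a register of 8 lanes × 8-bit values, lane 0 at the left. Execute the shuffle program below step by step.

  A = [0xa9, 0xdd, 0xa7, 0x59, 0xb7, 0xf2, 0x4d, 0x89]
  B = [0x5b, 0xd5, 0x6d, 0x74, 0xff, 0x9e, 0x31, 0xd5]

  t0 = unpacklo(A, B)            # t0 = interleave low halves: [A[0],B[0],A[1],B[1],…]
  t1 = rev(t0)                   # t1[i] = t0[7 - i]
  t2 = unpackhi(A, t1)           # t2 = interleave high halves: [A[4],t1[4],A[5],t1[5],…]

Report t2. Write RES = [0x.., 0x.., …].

→ t0 |a9|5b|dd|d5|a7|6d|59|74|
→ t1 |74|59|6d|a7|d5|dd|5b|a9|
→ t2 |b7|d5|f2|dd|4d|5b|89|a9|

RES = [ 0xb7  0xd5  0xf2  0xdd  0x4d  0x5b  0x89  0xa9 ]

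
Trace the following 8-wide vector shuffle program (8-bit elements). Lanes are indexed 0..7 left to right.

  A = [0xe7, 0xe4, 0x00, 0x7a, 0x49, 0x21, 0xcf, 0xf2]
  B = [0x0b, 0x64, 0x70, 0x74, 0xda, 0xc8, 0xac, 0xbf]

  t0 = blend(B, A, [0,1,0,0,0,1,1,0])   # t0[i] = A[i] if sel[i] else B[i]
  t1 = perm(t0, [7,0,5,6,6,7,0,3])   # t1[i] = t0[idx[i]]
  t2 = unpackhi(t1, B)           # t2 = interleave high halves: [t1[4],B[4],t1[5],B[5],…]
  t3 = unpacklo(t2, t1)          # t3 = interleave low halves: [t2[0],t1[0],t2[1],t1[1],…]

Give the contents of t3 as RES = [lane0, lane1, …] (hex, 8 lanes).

RES = [ 0xcf  0xbf  0xda  0x0b  0xbf  0x21  0xc8  0xcf ]

  t0: 0b e4 70 74 da 21 cf bf
  t1: bf 0b 21 cf cf bf 0b 74
  t2: cf da bf c8 0b ac 74 bf
  t3: cf bf da 0b bf 21 c8 cf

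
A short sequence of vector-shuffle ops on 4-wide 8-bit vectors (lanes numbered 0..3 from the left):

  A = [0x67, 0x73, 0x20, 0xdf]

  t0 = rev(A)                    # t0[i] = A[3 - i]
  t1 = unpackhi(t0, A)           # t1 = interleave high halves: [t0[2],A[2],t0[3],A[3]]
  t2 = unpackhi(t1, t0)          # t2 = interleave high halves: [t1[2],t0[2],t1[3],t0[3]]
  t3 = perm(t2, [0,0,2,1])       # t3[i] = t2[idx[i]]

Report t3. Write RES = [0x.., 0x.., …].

RES = [ 0x67  0x67  0xdf  0x73 ]

  t0: df 20 73 67
  t1: 73 20 67 df
  t2: 67 73 df 67
  t3: 67 67 df 73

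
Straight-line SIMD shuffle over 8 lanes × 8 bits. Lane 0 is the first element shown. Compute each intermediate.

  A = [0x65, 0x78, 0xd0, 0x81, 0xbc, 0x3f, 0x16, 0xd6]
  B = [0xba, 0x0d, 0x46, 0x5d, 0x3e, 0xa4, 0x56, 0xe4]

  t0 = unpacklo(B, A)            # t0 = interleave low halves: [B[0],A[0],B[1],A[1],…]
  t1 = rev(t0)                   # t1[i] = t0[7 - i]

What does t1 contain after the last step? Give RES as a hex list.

  t0: ba 65 0d 78 46 d0 5d 81
  t1: 81 5d d0 46 78 0d 65 ba

RES = [ 0x81  0x5d  0xd0  0x46  0x78  0x0d  0x65  0xba ]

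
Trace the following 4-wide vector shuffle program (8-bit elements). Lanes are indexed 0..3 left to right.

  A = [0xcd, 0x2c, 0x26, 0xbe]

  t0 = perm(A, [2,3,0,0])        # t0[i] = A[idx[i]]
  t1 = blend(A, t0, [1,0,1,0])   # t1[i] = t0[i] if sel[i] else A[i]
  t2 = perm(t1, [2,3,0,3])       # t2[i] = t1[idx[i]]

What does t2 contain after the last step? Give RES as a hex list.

→ t0 |26|be|cd|cd|
→ t1 |26|2c|cd|be|
→ t2 |cd|be|26|be|

RES = [ 0xcd  0xbe  0x26  0xbe ]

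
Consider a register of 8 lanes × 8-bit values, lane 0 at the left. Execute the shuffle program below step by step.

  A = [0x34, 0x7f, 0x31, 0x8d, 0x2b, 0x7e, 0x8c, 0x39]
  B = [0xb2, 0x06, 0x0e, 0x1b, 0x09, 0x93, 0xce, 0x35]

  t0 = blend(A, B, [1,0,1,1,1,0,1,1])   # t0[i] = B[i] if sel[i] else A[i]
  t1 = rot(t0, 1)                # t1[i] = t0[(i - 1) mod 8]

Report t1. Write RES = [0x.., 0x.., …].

  t0: b2 7f 0e 1b 09 7e ce 35
  t1: 35 b2 7f 0e 1b 09 7e ce

RES = [ 0x35  0xb2  0x7f  0x0e  0x1b  0x09  0x7e  0xce ]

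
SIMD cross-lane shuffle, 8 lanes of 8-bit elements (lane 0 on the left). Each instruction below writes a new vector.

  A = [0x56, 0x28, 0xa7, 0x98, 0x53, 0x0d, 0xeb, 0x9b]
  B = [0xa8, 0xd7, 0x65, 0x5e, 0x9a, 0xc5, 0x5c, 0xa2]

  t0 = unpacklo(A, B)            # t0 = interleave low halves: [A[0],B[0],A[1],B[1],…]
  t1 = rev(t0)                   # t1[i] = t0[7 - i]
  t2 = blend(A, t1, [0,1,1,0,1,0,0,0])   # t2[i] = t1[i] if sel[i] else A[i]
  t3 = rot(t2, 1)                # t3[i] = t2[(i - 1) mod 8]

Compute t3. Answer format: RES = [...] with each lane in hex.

→ t0 |56|a8|28|d7|a7|65|98|5e|
→ t1 |5e|98|65|a7|d7|28|a8|56|
→ t2 |56|98|65|98|d7|0d|eb|9b|
→ t3 |9b|56|98|65|98|d7|0d|eb|

RES = [0x9b, 0x56, 0x98, 0x65, 0x98, 0xd7, 0x0d, 0xeb]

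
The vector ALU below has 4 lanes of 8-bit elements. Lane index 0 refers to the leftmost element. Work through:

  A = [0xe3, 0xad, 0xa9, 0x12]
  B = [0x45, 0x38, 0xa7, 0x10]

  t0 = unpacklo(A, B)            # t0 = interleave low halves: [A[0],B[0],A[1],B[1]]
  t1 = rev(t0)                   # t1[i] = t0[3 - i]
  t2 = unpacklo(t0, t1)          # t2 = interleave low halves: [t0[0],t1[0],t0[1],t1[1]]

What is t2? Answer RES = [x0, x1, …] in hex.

RES = [0xe3, 0x38, 0x45, 0xad]

t0 = [0xe3, 0x45, 0xad, 0x38]
t1 = [0x38, 0xad, 0x45, 0xe3]
t2 = [0xe3, 0x38, 0x45, 0xad]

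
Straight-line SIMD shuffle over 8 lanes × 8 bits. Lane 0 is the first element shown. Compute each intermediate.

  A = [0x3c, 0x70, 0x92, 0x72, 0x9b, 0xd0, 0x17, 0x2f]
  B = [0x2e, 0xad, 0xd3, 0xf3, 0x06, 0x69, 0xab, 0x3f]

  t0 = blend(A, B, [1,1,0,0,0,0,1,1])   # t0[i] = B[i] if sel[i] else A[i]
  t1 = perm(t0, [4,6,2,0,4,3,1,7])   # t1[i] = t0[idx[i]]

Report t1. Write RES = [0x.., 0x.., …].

RES = [ 0x9b  0xab  0x92  0x2e  0x9b  0x72  0xad  0x3f ]

t0 = [0x2e, 0xad, 0x92, 0x72, 0x9b, 0xd0, 0xab, 0x3f]
t1 = [0x9b, 0xab, 0x92, 0x2e, 0x9b, 0x72, 0xad, 0x3f]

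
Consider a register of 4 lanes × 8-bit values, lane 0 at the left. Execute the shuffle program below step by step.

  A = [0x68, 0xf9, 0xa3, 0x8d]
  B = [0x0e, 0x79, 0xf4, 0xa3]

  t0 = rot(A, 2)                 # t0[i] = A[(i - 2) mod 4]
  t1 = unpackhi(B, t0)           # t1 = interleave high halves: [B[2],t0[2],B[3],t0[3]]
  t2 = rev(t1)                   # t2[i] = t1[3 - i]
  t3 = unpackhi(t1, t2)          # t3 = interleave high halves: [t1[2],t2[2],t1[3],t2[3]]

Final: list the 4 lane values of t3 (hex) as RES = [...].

t0 = [0xa3, 0x8d, 0x68, 0xf9]
t1 = [0xf4, 0x68, 0xa3, 0xf9]
t2 = [0xf9, 0xa3, 0x68, 0xf4]
t3 = [0xa3, 0x68, 0xf9, 0xf4]

RES = [ 0xa3  0x68  0xf9  0xf4 ]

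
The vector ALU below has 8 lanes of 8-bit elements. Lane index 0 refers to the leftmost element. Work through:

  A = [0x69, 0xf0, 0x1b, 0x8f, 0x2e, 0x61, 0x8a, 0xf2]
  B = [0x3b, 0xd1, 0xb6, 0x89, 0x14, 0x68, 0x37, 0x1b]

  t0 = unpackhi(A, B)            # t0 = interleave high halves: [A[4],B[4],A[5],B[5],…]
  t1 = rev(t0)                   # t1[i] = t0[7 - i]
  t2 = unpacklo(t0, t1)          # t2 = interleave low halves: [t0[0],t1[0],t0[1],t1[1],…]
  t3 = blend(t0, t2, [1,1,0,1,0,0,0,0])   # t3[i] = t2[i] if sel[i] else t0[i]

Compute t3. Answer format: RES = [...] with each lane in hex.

  t0: 2e 14 61 68 8a 37 f2 1b
  t1: 1b f2 37 8a 68 61 14 2e
  t2: 2e 1b 14 f2 61 37 68 8a
  t3: 2e 1b 61 f2 8a 37 f2 1b

RES = [0x2e, 0x1b, 0x61, 0xf2, 0x8a, 0x37, 0xf2, 0x1b]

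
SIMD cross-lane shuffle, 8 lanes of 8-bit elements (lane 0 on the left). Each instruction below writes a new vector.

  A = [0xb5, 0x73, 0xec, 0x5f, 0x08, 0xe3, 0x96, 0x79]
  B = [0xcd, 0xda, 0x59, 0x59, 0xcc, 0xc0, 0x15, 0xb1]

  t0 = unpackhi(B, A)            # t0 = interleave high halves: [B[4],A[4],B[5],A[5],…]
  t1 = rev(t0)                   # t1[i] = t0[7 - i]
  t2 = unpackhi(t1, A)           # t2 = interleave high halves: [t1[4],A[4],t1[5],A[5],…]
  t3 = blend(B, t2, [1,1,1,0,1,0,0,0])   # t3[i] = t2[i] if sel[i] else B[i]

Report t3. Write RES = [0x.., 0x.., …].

RES = [0xe3, 0x08, 0xc0, 0x59, 0x08, 0xc0, 0x15, 0xb1]

→ t0 |cc|08|c0|e3|15|96|b1|79|
→ t1 |79|b1|96|15|e3|c0|08|cc|
→ t2 |e3|08|c0|e3|08|96|cc|79|
→ t3 |e3|08|c0|59|08|c0|15|b1|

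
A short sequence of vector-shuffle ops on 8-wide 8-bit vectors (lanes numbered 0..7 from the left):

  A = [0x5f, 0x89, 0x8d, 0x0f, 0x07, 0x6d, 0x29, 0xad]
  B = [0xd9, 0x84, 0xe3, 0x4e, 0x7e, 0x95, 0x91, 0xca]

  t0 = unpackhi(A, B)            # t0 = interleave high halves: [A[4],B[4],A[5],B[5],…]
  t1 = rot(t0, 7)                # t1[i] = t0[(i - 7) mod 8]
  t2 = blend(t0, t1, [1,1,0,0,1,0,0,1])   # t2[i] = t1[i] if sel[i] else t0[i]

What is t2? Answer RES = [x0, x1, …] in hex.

t0 = [0x07, 0x7e, 0x6d, 0x95, 0x29, 0x91, 0xad, 0xca]
t1 = [0x7e, 0x6d, 0x95, 0x29, 0x91, 0xad, 0xca, 0x07]
t2 = [0x7e, 0x6d, 0x6d, 0x95, 0x91, 0x91, 0xad, 0x07]

RES = [ 0x7e  0x6d  0x6d  0x95  0x91  0x91  0xad  0x07 ]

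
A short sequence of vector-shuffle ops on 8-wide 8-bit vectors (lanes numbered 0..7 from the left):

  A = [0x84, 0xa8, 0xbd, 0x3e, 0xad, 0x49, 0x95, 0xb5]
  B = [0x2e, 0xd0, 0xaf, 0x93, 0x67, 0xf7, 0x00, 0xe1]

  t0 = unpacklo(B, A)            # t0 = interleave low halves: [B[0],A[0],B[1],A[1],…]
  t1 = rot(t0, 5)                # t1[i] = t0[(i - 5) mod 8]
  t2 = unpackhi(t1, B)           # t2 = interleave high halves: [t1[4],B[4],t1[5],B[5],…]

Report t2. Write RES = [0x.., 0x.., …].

RES = [0x3e, 0x67, 0x2e, 0xf7, 0x84, 0x00, 0xd0, 0xe1]

t0 = [0x2e, 0x84, 0xd0, 0xa8, 0xaf, 0xbd, 0x93, 0x3e]
t1 = [0xa8, 0xaf, 0xbd, 0x93, 0x3e, 0x2e, 0x84, 0xd0]
t2 = [0x3e, 0x67, 0x2e, 0xf7, 0x84, 0x00, 0xd0, 0xe1]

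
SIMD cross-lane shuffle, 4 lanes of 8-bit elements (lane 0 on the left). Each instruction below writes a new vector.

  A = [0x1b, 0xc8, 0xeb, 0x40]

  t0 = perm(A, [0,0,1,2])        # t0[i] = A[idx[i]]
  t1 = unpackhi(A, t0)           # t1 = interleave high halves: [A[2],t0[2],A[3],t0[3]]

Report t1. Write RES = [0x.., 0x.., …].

RES = [ 0xeb  0xc8  0x40  0xeb ]

→ t0 |1b|1b|c8|eb|
→ t1 |eb|c8|40|eb|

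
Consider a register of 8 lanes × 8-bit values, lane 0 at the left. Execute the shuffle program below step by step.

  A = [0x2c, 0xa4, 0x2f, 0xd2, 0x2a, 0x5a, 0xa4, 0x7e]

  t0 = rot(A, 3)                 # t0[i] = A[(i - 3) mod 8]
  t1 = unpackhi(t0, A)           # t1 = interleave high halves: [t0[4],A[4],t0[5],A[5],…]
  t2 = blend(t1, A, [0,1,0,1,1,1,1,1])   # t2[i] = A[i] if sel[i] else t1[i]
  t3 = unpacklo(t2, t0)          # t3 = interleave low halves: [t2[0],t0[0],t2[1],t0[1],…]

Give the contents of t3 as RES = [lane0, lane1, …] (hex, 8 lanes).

RES = [0xa4, 0x5a, 0xa4, 0xa4, 0x2f, 0x7e, 0xd2, 0x2c]

→ t0 |5a|a4|7e|2c|a4|2f|d2|2a|
→ t1 |a4|2a|2f|5a|d2|a4|2a|7e|
→ t2 |a4|a4|2f|d2|2a|5a|a4|7e|
→ t3 |a4|5a|a4|a4|2f|7e|d2|2c|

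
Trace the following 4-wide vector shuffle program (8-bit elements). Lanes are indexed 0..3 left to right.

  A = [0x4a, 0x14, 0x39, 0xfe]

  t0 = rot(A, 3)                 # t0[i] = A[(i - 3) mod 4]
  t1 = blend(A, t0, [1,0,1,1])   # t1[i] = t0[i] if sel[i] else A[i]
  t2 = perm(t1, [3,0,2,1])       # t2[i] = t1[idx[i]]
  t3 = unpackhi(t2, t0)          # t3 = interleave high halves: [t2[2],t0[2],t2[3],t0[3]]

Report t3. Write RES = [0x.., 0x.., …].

RES = [0xfe, 0xfe, 0x14, 0x4a]

  t0: 14 39 fe 4a
  t1: 14 14 fe 4a
  t2: 4a 14 fe 14
  t3: fe fe 14 4a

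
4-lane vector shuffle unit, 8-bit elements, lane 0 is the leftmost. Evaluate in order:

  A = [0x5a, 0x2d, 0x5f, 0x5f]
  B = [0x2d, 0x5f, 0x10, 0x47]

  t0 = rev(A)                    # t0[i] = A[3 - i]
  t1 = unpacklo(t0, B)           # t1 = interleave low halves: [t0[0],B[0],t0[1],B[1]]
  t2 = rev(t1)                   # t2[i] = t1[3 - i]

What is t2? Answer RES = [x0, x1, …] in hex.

RES = [0x5f, 0x5f, 0x2d, 0x5f]

  t0: 5f 5f 2d 5a
  t1: 5f 2d 5f 5f
  t2: 5f 5f 2d 5f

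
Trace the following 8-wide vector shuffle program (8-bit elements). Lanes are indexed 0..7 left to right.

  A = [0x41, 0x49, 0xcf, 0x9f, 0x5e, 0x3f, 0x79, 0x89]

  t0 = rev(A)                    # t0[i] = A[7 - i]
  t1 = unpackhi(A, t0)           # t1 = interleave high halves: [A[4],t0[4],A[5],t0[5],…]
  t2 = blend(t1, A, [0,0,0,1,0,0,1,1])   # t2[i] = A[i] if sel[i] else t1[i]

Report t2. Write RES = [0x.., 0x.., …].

  t0: 89 79 3f 5e 9f cf 49 41
  t1: 5e 9f 3f cf 79 49 89 41
  t2: 5e 9f 3f 9f 79 49 79 89

RES = [0x5e, 0x9f, 0x3f, 0x9f, 0x79, 0x49, 0x79, 0x89]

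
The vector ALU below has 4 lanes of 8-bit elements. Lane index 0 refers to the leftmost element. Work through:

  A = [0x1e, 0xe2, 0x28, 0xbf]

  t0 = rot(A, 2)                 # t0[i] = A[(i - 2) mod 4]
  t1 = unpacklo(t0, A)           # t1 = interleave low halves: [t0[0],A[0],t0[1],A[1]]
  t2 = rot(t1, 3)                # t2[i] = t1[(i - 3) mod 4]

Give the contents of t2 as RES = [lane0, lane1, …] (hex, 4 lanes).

→ t0 |28|bf|1e|e2|
→ t1 |28|1e|bf|e2|
→ t2 |1e|bf|e2|28|

RES = [0x1e, 0xbf, 0xe2, 0x28]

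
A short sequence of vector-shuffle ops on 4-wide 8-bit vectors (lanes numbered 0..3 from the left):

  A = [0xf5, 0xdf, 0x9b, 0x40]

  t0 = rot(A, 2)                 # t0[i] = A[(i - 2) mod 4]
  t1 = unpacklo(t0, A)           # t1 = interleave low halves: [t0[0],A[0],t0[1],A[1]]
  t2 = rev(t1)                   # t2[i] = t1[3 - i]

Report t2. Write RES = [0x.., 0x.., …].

→ t0 |9b|40|f5|df|
→ t1 |9b|f5|40|df|
→ t2 |df|40|f5|9b|

RES = [ 0xdf  0x40  0xf5  0x9b ]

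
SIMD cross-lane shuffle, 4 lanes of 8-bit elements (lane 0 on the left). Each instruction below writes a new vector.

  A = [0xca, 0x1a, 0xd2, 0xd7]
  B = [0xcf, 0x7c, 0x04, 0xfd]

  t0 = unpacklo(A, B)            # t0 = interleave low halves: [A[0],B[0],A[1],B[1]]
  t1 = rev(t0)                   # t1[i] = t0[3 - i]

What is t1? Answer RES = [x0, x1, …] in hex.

RES = [ 0x7c  0x1a  0xcf  0xca ]

t0 = [0xca, 0xcf, 0x1a, 0x7c]
t1 = [0x7c, 0x1a, 0xcf, 0xca]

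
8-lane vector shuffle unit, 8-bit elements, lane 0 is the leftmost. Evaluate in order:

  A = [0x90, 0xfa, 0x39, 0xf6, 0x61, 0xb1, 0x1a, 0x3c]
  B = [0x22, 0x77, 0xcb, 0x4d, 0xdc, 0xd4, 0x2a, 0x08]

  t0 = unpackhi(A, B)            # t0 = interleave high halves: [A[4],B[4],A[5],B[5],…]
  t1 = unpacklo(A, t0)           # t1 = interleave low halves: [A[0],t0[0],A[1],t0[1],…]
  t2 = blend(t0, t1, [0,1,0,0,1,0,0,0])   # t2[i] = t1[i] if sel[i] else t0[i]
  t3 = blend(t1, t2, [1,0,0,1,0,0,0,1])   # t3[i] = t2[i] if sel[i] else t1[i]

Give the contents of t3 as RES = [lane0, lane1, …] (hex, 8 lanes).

RES = [ 0x61  0x61  0xfa  0xd4  0x39  0xb1  0xf6  0x08 ]

  t0: 61 dc b1 d4 1a 2a 3c 08
  t1: 90 61 fa dc 39 b1 f6 d4
  t2: 61 61 b1 d4 39 2a 3c 08
  t3: 61 61 fa d4 39 b1 f6 08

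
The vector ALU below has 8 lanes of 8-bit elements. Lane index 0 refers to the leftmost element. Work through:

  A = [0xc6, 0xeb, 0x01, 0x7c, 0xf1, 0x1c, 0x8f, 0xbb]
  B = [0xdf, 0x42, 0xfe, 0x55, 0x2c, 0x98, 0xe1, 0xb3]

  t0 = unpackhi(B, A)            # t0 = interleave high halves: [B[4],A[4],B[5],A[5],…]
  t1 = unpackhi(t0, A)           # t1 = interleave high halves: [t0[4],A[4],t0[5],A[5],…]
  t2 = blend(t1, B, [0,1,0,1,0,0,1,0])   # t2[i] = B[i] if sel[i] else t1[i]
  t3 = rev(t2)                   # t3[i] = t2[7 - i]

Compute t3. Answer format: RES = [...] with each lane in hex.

RES = [0xbb, 0xe1, 0x8f, 0xb3, 0x55, 0x8f, 0x42, 0xe1]

t0 = [0x2c, 0xf1, 0x98, 0x1c, 0xe1, 0x8f, 0xb3, 0xbb]
t1 = [0xe1, 0xf1, 0x8f, 0x1c, 0xb3, 0x8f, 0xbb, 0xbb]
t2 = [0xe1, 0x42, 0x8f, 0x55, 0xb3, 0x8f, 0xe1, 0xbb]
t3 = [0xbb, 0xe1, 0x8f, 0xb3, 0x55, 0x8f, 0x42, 0xe1]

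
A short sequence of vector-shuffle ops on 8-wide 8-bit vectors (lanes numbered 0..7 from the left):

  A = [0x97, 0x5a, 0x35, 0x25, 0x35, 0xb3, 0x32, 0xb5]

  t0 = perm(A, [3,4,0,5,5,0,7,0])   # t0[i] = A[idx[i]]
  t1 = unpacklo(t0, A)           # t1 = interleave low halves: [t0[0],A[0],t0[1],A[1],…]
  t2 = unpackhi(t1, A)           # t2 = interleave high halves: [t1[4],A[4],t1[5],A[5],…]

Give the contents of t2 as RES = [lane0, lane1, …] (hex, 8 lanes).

  t0: 25 35 97 b3 b3 97 b5 97
  t1: 25 97 35 5a 97 35 b3 25
  t2: 97 35 35 b3 b3 32 25 b5

RES = [0x97, 0x35, 0x35, 0xb3, 0xb3, 0x32, 0x25, 0xb5]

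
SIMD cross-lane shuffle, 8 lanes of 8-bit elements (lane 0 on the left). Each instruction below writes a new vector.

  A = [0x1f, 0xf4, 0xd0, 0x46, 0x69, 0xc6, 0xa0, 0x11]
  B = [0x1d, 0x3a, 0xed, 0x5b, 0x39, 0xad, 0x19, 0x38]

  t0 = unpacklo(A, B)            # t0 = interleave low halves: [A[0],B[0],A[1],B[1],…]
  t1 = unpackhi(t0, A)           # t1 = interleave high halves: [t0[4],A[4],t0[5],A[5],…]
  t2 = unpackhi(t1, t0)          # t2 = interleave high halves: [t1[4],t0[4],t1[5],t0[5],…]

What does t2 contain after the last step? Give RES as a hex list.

  t0: 1f 1d f4 3a d0 ed 46 5b
  t1: d0 69 ed c6 46 a0 5b 11
  t2: 46 d0 a0 ed 5b 46 11 5b

RES = [0x46, 0xd0, 0xa0, 0xed, 0x5b, 0x46, 0x11, 0x5b]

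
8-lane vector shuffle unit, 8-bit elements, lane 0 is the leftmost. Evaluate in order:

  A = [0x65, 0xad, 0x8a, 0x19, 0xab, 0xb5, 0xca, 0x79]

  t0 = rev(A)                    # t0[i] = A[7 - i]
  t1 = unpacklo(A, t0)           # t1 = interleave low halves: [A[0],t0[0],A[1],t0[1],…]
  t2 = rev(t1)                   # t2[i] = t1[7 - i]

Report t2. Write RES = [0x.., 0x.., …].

  t0: 79 ca b5 ab 19 8a ad 65
  t1: 65 79 ad ca 8a b5 19 ab
  t2: ab 19 b5 8a ca ad 79 65

RES = [ 0xab  0x19  0xb5  0x8a  0xca  0xad  0x79  0x65 ]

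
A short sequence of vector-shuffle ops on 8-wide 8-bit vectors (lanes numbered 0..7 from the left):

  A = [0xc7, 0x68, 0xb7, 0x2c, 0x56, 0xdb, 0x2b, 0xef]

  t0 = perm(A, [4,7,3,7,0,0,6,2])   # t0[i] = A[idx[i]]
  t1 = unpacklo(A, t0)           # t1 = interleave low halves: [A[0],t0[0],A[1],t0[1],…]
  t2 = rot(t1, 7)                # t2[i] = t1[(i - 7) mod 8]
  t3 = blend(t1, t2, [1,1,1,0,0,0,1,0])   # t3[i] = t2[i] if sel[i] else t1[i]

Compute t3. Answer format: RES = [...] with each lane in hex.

RES = [0x56, 0x68, 0xef, 0xef, 0xb7, 0x2c, 0xef, 0xef]

t0 = [0x56, 0xef, 0x2c, 0xef, 0xc7, 0xc7, 0x2b, 0xb7]
t1 = [0xc7, 0x56, 0x68, 0xef, 0xb7, 0x2c, 0x2c, 0xef]
t2 = [0x56, 0x68, 0xef, 0xb7, 0x2c, 0x2c, 0xef, 0xc7]
t3 = [0x56, 0x68, 0xef, 0xef, 0xb7, 0x2c, 0xef, 0xef]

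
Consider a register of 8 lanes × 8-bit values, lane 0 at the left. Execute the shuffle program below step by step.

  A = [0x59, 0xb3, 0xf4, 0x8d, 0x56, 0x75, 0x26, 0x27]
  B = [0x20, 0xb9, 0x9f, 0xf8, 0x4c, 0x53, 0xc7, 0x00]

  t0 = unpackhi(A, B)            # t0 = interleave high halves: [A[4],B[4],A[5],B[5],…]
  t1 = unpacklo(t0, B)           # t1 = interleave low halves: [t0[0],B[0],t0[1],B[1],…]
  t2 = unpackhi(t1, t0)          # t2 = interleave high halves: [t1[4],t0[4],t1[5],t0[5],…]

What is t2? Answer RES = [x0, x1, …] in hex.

  t0: 56 4c 75 53 26 c7 27 00
  t1: 56 20 4c b9 75 9f 53 f8
  t2: 75 26 9f c7 53 27 f8 00

RES = [ 0x75  0x26  0x9f  0xc7  0x53  0x27  0xf8  0x00 ]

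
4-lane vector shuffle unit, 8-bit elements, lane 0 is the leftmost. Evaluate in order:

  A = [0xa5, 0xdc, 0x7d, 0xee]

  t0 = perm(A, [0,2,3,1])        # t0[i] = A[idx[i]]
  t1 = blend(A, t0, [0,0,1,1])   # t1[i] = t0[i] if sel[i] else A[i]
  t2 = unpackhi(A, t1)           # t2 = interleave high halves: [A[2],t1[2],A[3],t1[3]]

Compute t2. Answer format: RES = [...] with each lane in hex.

t0 = [0xa5, 0x7d, 0xee, 0xdc]
t1 = [0xa5, 0xdc, 0xee, 0xdc]
t2 = [0x7d, 0xee, 0xee, 0xdc]

RES = [0x7d, 0xee, 0xee, 0xdc]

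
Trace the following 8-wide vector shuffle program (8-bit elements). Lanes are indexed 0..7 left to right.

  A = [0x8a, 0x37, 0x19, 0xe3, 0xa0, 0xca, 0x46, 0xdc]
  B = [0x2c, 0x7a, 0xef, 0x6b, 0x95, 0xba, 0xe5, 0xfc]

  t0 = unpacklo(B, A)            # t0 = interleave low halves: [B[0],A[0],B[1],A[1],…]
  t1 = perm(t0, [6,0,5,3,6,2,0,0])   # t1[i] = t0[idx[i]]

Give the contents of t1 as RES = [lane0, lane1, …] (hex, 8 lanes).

RES = [0x6b, 0x2c, 0x19, 0x37, 0x6b, 0x7a, 0x2c, 0x2c]

t0 = [0x2c, 0x8a, 0x7a, 0x37, 0xef, 0x19, 0x6b, 0xe3]
t1 = [0x6b, 0x2c, 0x19, 0x37, 0x6b, 0x7a, 0x2c, 0x2c]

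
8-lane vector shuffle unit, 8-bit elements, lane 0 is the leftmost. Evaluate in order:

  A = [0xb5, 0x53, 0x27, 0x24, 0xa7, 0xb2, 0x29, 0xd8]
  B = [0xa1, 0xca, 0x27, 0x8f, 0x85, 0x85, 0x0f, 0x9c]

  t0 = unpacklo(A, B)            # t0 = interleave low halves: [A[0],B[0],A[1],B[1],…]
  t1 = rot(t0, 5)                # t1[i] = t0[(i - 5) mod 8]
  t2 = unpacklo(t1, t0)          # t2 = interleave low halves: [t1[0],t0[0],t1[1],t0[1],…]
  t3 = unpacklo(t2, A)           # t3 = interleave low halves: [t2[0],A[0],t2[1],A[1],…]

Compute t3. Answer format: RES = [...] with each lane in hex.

RES = [0xca, 0xb5, 0xb5, 0x53, 0x27, 0x27, 0xa1, 0x24]

→ t0 |b5|a1|53|ca|27|27|24|8f|
→ t1 |ca|27|27|24|8f|b5|a1|53|
→ t2 |ca|b5|27|a1|27|53|24|ca|
→ t3 |ca|b5|b5|53|27|27|a1|24|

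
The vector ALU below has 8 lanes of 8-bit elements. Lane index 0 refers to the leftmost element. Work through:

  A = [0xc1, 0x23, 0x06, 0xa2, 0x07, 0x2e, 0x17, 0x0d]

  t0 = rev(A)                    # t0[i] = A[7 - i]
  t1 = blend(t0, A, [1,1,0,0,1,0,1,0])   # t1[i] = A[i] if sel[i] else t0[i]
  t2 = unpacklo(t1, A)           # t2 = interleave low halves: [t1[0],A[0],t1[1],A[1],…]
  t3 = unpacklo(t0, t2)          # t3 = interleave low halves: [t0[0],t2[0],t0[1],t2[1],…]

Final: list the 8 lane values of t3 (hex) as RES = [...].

RES = [ 0x0d  0xc1  0x17  0xc1  0x2e  0x23  0x07  0x23 ]

  t0: 0d 17 2e 07 a2 06 23 c1
  t1: c1 23 2e 07 07 06 17 c1
  t2: c1 c1 23 23 2e 06 07 a2
  t3: 0d c1 17 c1 2e 23 07 23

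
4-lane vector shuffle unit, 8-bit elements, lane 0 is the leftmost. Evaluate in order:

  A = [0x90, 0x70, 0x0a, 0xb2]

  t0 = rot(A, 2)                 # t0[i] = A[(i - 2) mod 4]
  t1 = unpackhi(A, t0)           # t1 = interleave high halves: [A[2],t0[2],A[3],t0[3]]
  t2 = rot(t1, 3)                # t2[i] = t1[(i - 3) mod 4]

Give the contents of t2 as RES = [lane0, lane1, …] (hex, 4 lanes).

t0 = [0x0a, 0xb2, 0x90, 0x70]
t1 = [0x0a, 0x90, 0xb2, 0x70]
t2 = [0x90, 0xb2, 0x70, 0x0a]

RES = [0x90, 0xb2, 0x70, 0x0a]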